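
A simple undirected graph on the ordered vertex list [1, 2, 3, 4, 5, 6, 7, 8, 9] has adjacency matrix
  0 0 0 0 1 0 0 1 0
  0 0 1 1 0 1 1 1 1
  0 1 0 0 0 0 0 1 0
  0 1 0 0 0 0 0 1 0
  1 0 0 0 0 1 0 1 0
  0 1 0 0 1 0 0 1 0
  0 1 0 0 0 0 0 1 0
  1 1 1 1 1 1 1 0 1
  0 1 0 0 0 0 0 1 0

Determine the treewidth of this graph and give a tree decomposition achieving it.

Every bag has size at most 3, so the width is 3 − 1 = 2 and tw(G) ≤ 2. For the lower bound, the 3 vertices {1, 5, 8} are pairwise adjacent, and any tree decomposition puts a clique entirely inside one bag — forcing width ≥ 2. Therefore the treewidth is 2.

Treewidth 2.
One optimal decomposition is:
Bags: B1 = {2, 3, 8}  B2 = {2, 7, 8}  B3 = {2, 6, 8}  B4 = {2, 4, 8}  B5 = {5, 6, 8}  B6 = {2, 8, 9}  B7 = {1, 5, 8}
Tree: B1–B2, B1–B3, B2–B4, B3–B5, B3–B6, B5–B7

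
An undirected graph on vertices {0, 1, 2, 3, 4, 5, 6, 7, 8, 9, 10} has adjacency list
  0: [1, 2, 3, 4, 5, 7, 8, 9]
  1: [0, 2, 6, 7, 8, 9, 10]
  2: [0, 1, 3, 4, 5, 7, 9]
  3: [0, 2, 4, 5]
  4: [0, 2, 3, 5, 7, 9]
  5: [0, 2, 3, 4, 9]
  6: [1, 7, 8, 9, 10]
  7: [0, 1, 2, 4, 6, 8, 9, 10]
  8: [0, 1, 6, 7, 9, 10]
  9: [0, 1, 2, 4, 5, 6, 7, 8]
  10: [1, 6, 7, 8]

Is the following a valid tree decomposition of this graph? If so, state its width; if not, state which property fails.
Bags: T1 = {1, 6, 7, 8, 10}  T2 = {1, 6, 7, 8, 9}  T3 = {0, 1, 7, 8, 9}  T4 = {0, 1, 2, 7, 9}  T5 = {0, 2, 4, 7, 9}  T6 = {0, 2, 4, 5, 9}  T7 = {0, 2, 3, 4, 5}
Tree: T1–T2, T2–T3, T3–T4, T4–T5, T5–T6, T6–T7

Yes; width 4.

Vertex coverage: the bags together contain {0, 1, 2, 3, 4, 5, 6, 7, 8, 9, 10}, the full vertex set. Edge coverage: each edge of G has both endpoints in at least one bag. Running intersection: for every vertex, the bags containing it form a connected subtree. All three properties hold, so this is a valid tree decomposition of width max|bag| − 1 = 4, and hence tw(G) ≤ 4.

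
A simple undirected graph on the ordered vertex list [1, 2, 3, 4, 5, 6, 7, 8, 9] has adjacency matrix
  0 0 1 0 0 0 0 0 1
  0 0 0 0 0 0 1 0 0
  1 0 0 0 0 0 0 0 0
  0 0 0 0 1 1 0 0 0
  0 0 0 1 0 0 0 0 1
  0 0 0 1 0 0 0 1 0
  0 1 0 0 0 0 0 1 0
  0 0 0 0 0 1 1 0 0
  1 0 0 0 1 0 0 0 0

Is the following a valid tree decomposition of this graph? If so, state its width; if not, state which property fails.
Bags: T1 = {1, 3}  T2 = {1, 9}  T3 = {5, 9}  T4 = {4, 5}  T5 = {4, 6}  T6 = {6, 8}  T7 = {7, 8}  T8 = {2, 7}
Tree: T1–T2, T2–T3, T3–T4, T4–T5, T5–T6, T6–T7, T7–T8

Vertex coverage: the bags together contain {1, 2, 3, 4, 5, 6, 7, 8, 9}, the full vertex set. Edge coverage: each edge of G has both endpoints in at least one bag. Running intersection: for every vertex, the bags containing it form a connected subtree. All three properties hold, so this is a valid tree decomposition of width max|bag| − 1 = 1, and hence tw(G) ≤ 1.

Yes; width 1.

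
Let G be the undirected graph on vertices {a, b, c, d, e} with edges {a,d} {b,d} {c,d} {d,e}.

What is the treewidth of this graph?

1

A width-1 tree decomposition is:
Bags: B1 = {d, e}  B2 = {c, d}  B3 = {a, d}  B4 = {b, d}
Tree: B1–B2, B2–B3, B3–B4
The largest bag has 2 vertices, giving width 1; this decomposition certifies tw(G) ≤ 1. Any graph with an edge has treewidth ≥ 1, and G has the edge d–e. Therefore the treewidth is 1.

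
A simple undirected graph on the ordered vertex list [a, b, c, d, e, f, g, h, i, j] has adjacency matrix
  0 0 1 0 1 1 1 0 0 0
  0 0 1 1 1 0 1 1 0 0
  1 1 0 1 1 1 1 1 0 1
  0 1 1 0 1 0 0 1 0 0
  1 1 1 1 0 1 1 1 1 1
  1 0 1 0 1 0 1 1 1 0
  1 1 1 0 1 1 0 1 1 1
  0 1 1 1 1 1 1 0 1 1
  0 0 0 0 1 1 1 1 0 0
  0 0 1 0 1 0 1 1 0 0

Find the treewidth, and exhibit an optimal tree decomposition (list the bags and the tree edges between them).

Every bag has size at most 5, so the width is 5 − 1 = 4 and tw(G) ≤ 4. Conversely, {b, c, d, e, h} is a clique of size 5, and the vertices of any clique must share a bag in every tree decomposition; so some bag has ≥ 5 vertices and tw(G) ≥ 4. Hence tw(G) = 4 exactly.

Treewidth 4.
One optimal decomposition is:
Bags: B1 = {c, e, g, h, j}  B2 = {b, c, e, g, h}  B3 = {c, e, f, g, h}  B4 = {a, c, e, f, g}  B5 = {b, c, d, e, h}  B6 = {e, f, g, h, i}
Tree: B1–B2, B1–B3, B3–B4, B2–B5, B3–B6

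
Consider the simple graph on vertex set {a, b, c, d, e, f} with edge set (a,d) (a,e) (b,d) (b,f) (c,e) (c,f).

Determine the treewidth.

2

A width-2 tree decomposition is:
Bags: B1 = {b, d, f}  B2 = {a, d, f}  B3 = {a, e, f}  B4 = {c, e, f}
Tree: B1–B2, B2–B3, B3–B4
The largest bag has 3 vertices, giving width 2; this decomposition certifies tw(G) ≤ 2. Since f–b–d–a–e–c–f is a cycle in G, G is not acyclic. Forests are exactly the graphs of treewidth ≤ 1, so tw(G) ≥ 2. The upper and lower bounds meet at 2, so that is the treewidth.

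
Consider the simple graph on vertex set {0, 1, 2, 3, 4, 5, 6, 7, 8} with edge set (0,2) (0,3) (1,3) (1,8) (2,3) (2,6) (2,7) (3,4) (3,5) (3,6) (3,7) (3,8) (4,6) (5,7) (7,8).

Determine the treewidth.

2

A width-2 tree decomposition is:
Bags: B1 = {2, 3, 7}  B2 = {3, 7, 8}  B3 = {3, 5, 7}  B4 = {2, 3, 6}  B5 = {3, 4, 6}  B6 = {1, 3, 8}  B7 = {0, 2, 3}
Tree: B1–B2, B1–B3, B1–B4, B4–B5, B2–B6, B4–B7
The largest bag has 3 vertices, giving width 2; this decomposition certifies tw(G) ≤ 2. Conversely, {1, 3, 8} is a clique of size 3, and the vertices of any clique must share a bag in every tree decomposition; so some bag has ≥ 3 vertices and tw(G) ≥ 2. Hence tw(G) = 2 exactly.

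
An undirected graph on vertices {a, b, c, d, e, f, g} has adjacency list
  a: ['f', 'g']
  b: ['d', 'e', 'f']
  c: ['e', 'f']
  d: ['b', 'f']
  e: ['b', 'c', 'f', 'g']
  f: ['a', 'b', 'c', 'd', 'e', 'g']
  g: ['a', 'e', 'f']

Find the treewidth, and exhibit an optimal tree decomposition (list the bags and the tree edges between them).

Treewidth 2.
One such decomposition:
Bags: B1 = {b, e, f}  B2 = {e, f, g}  B3 = {a, f, g}  B4 = {b, d, f}  B5 = {c, e, f}
Tree: B1–B2, B2–B3, B1–B4, B2–B5

Every bag has size at most 3, so the width is 3 − 1 = 2 and tw(G) ≤ 2. For the lower bound, the 3 vertices {b, d, f} are pairwise adjacent, and any tree decomposition puts a clique entirely inside one bag — forcing width ≥ 2. Therefore the treewidth is 2.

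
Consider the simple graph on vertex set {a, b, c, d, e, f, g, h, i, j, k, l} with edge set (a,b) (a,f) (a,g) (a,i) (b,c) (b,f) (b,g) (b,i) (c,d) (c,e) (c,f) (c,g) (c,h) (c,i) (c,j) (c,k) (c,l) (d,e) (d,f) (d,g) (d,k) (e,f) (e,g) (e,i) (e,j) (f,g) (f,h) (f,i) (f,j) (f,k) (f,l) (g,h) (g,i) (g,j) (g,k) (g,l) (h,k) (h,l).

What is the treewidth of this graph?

4

A width-4 tree decomposition is:
Bags: B1 = {c, d, e, f, g}  B2 = {c, e, f, g, i}  B3 = {c, d, f, g, k}  B4 = {c, f, g, h, k}  B5 = {b, c, f, g, i}  B6 = {c, f, g, h, l}  B7 = {a, b, f, g, i}  B8 = {c, e, f, g, j}
Tree: B1–B2, B1–B3, B3–B4, B2–B5, B4–B6, B5–B7, B1–B8
Every bag has size at most 5, so the width is 5 − 1 = 4 and tw(G) ≤ 4. Conversely, {c, f, g, h, l} is a clique of size 5, and the vertices of any clique must share a bag in every tree decomposition; so some bag has ≥ 5 vertices and tw(G) ≥ 4. Hence tw(G) = 4 exactly.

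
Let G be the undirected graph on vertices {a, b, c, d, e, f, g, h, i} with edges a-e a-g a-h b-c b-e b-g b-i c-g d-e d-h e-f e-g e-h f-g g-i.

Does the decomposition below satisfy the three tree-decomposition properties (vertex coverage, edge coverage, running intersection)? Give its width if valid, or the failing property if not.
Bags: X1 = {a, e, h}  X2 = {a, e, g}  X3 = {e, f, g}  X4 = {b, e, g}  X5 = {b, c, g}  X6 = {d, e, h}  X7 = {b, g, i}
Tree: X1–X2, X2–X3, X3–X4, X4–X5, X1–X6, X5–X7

Checking the three conditions: (i) the bags cover all of {a, b, c, d, e, f, g, h, i}; (ii) for each edge, some bag contains both endpoints; (iii) the bags containing any fixed vertex form a subtree. All hold, so the decomposition is valid with width 3 − 1 = 2.

Yes; width 2.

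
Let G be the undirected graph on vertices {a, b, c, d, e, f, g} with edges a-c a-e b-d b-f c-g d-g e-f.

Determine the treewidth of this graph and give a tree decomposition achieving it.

Each bag holds 3 vertices, so the decomposition has width 2, which upper-bounds the treewidth. For the lower bound, G contains the cycle d–b–f–e–a–c–g–d, so G is not a forest; only forests have treewidth ≤ 1, hence tw(G) ≥ 2. Combining the bounds, tw(G) = 2.

Treewidth 2.
One such decomposition:
Bags: B1 = {b, d, f}  B2 = {d, e, f}  B3 = {a, d, e}  B4 = {a, c, d}  B5 = {c, d, g}
Tree: B1–B2, B2–B3, B3–B4, B4–B5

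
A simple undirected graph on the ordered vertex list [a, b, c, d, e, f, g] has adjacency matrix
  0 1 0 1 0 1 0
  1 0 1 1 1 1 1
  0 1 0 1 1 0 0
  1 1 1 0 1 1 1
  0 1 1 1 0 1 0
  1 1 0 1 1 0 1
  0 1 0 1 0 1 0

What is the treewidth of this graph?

3

A width-3 tree decomposition is:
Bags: B1 = {b, c, d, e}  B2 = {b, d, e, f}  B3 = {b, d, f, g}  B4 = {a, b, d, f}
Tree: B1–B2, B2–B3, B3–B4
Each bag holds 4 vertices, so the decomposition has width 3, which upper-bounds the treewidth. For the lower bound, the 4 vertices {b, c, d, e} are pairwise adjacent, and any tree decomposition puts a clique entirely inside one bag — forcing width ≥ 3. The upper and lower bounds meet at 3, so that is the treewidth.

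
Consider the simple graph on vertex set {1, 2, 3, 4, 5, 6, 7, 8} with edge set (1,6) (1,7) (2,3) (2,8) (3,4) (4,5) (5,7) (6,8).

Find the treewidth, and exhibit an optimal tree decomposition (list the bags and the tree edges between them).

The largest bag has 3 vertices, giving width 2; this decomposition certifies tw(G) ≤ 2. For the lower bound, G contains the cycle 4–3–2–8–6–1–7–5–4, so G is not a forest; only forests have treewidth ≤ 1, hence tw(G) ≥ 2. Hence tw(G) = 2 exactly.

Treewidth 2.
Bags: B1 = {2, 3, 4}  B2 = {2, 4, 8}  B3 = {4, 6, 8}  B4 = {1, 4, 6}  B5 = {1, 4, 7}  B6 = {4, 5, 7}
Tree: B1–B2, B2–B3, B3–B4, B4–B5, B5–B6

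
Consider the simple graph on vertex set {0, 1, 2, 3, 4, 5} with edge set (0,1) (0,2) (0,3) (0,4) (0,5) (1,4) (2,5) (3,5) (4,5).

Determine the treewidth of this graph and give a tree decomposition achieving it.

Every bag has size at most 3, so the width is 3 − 1 = 2 and tw(G) ≤ 2. On the other hand G contains the 3-clique {0, 1, 4}. A clique must lie in a single bag of any decomposition, so no decomposition can have width below 2. Therefore the treewidth is 2.

Treewidth 2.
One such decomposition:
Bags: B1 = {0, 2, 5}  B2 = {0, 4, 5}  B3 = {0, 1, 4}  B4 = {0, 3, 5}
Tree: B1–B2, B2–B3, B1–B4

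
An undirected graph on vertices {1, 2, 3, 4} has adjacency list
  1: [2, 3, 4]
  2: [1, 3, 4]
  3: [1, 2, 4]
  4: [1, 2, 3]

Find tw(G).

A width-3 tree decomposition is:
Bags: B1 = {1, 2, 3, 4}
Tree: (single bag)
With just one bag of size 4, the width is 4 − 1 = 3, so tw(G) ≤ 3. Conversely, {1, 2, 3, 4} is a clique of size 4, and the vertices of any clique must share a bag in every tree decomposition; so some bag has ≥ 4 vertices and tw(G) ≥ 3. Hence tw(G) = 3 exactly.

3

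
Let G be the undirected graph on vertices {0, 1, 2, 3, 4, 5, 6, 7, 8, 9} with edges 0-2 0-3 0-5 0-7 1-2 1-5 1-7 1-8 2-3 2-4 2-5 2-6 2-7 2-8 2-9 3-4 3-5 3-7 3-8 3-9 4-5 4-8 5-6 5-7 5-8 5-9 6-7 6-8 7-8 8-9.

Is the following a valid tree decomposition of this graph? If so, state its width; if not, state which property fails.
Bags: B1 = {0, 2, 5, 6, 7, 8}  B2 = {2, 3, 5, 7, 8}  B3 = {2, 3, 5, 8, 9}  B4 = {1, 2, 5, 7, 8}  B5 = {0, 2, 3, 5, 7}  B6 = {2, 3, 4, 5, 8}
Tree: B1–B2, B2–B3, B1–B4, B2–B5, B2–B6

A tree decomposition must satisfy three properties: every vertex lies in some bag; for every edge, both endpoints lie together in some bag; and for every vertex, the bags containing it form a connected subtree. Here bags containing vertex 0 are not connected in the tree, so the decomposition is invalid.

No — bags containing vertex 0 are not connected in the tree.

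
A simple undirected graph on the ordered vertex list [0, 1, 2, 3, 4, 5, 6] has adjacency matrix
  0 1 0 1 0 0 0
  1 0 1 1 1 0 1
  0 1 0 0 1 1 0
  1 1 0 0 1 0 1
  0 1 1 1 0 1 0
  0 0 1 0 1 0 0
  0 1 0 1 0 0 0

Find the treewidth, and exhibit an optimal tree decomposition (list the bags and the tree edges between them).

Treewidth 2.
One such decomposition:
Bags: B1 = {1, 2, 4}  B2 = {1, 3, 4}  B3 = {0, 1, 3}  B4 = {2, 4, 5}  B5 = {1, 3, 6}
Tree: B1–B2, B2–B3, B1–B4, B3–B5

Each bag holds 3 vertices, so the decomposition has width 2, which upper-bounds the treewidth. On the other hand G contains the 3-clique {1, 2, 4}. A clique must lie in a single bag of any decomposition, so no decomposition can have width below 2. Hence tw(G) = 2 exactly.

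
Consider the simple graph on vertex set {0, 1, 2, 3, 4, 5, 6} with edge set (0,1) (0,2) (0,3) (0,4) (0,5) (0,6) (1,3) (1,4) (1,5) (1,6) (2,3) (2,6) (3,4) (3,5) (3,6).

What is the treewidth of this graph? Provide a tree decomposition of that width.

Treewidth 3.
One optimal decomposition is:
Bags: B1 = {0, 1, 3, 6}  B2 = {0, 1, 3, 5}  B3 = {0, 1, 3, 4}  B4 = {0, 2, 3, 6}
Tree: B1–B2, B2–B3, B1–B4

Each bag holds 4 vertices, so the decomposition has width 3, which upper-bounds the treewidth. Conversely, {0, 1, 3, 4} is a clique of size 4, and the vertices of any clique must share a bag in every tree decomposition; so some bag has ≥ 4 vertices and tw(G) ≥ 3. Combining the bounds, tw(G) = 3.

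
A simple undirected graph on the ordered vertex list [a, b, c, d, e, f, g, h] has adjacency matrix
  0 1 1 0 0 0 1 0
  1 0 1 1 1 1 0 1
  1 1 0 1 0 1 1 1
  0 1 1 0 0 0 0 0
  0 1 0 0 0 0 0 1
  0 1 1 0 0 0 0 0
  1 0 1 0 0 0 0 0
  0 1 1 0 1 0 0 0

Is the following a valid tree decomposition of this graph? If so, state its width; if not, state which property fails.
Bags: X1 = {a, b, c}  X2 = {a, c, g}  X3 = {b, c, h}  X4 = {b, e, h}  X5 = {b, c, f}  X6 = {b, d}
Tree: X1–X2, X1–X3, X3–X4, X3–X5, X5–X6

No — edge (c,d) lies in no bag.

A tree decomposition must satisfy three properties: every vertex lies in some bag; for every edge, both endpoints lie together in some bag; and for every vertex, the bags containing it form a connected subtree. Here edge (c,d) lies in no bag, so the decomposition is invalid.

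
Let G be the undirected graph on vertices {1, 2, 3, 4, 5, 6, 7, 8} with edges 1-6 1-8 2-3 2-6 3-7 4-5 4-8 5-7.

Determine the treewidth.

2

A width-2 tree decomposition is:
Bags: B1 = {3, 5, 7}  B2 = {3, 4, 5}  B3 = {3, 4, 8}  B4 = {1, 3, 8}  B5 = {1, 3, 6}  B6 = {2, 3, 6}
Tree: B1–B2, B2–B3, B3–B4, B4–B5, B5–B6
The largest bag has 3 vertices, giving width 2; this decomposition certifies tw(G) ≤ 2. The edges 3–7–5–4–8–1–6–2–3 form a cycle, so G is not a tree and its treewidth is at least 2. Hence tw(G) = 2 exactly.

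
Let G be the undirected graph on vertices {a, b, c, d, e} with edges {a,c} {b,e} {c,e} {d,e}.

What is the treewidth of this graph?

A width-1 tree decomposition is:
Bags: B1 = {c, e}  B2 = {b, e}  B3 = {d, e}  B4 = {a, c}
Tree: B1–B2, B2–B3, B1–B4
The largest bag has 2 vertices, giving width 1; this decomposition certifies tw(G) ≤ 1. Any graph with an edge has treewidth ≥ 1, and G has the edge c–e. Combining the bounds, tw(G) = 1.

1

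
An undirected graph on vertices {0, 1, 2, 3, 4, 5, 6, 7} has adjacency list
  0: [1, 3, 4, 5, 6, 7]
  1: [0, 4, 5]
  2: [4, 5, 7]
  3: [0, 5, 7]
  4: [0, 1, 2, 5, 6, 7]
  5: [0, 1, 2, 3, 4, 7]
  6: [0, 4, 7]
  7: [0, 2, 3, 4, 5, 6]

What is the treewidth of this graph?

3

A width-3 tree decomposition is:
Bags: B1 = {2, 4, 5, 7}  B2 = {0, 4, 5, 7}  B3 = {0, 1, 4, 5}  B4 = {0, 3, 5, 7}  B5 = {0, 4, 6, 7}
Tree: B1–B2, B2–B3, B2–B4, B2–B5
The largest bag has 4 vertices, giving width 3; this decomposition certifies tw(G) ≤ 3. Conversely, {0, 3, 5, 7} is a clique of size 4, and the vertices of any clique must share a bag in every tree decomposition; so some bag has ≥ 4 vertices and tw(G) ≥ 3. The upper and lower bounds meet at 3, so that is the treewidth.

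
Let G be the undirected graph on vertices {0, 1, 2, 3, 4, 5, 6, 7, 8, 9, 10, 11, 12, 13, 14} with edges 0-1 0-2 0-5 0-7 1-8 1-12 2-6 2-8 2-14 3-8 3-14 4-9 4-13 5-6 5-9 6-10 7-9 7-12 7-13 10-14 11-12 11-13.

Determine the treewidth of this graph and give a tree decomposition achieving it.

Treewidth 3.
One optimal decomposition is:
Bags: B1 = {4, 9, 11, 13}  B2 = {7, 9, 11, 13}  B3 = {7, 9, 11, 12}  B4 = {5, 7, 9, 12}  B5 = {0, 5, 7, 12}  B6 = {0, 1, 5, 12}  B7 = {0, 1, 5, 6}  B8 = {0, 1, 2, 6}  B9 = {1, 2, 6, 8}  B10 = {2, 6, 8, 10}  B11 = {2, 8, 10, 14}  B12 = {3, 8, 10, 14}
Tree: B1–B2, B2–B3, B3–B4, B4–B5, B5–B6, B6–B7, B7–B8, B8–B9, B9–B10, B10–B11, B11–B12

The largest bag has 4 vertices, giving width 3; this decomposition certifies tw(G) ≤ 3. For the lower bound: the 4 vertex sets {4,11,13}, {9}, {7}, {0,1,5,12} are disjoint, each induces a connected subgraph, and every pair is joined by at least one edge of G. Contracting each set to a single vertex therefore yields K_{4} as a minor, and since treewidth is minor-monotone, tw(G) ≥ tw(K_{4}) = 3. Combining the bounds, tw(G) = 3.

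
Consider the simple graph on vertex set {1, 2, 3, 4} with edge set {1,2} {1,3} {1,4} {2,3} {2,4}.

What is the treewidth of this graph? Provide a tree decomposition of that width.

Every bag has size at most 3, so the width is 3 − 1 = 2 and tw(G) ≤ 2. For the lower bound, the 3 vertices {1, 2, 3} are pairwise adjacent, and any tree decomposition puts a clique entirely inside one bag — forcing width ≥ 2. The upper and lower bounds meet at 2, so that is the treewidth.

Treewidth 2.
Bags: B1 = {1, 2, 3}  B2 = {1, 2, 4}
Tree: B1–B2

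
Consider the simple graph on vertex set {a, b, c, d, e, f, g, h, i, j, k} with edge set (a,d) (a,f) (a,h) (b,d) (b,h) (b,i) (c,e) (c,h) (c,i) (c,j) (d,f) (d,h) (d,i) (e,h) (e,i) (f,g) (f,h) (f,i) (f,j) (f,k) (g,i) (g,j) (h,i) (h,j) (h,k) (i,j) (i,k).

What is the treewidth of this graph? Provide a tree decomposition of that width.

Every bag has size at most 4, so the width is 4 − 1 = 3 and tw(G) ≤ 3. Conversely, {f, g, i, j} is a clique of size 4, and the vertices of any clique must share a bag in every tree decomposition; so some bag has ≥ 4 vertices and tw(G) ≥ 3. The upper and lower bounds meet at 3, so that is the treewidth.

Treewidth 3.
One such decomposition:
Bags: B1 = {c, h, i, j}  B2 = {f, h, i, j}  B3 = {f, g, i, j}  B4 = {d, f, h, i}  B5 = {a, d, f, h}  B6 = {b, d, h, i}  B7 = {f, h, i, k}  B8 = {c, e, h, i}
Tree: B1–B2, B2–B3, B2–B4, B4–B5, B4–B6, B4–B7, B1–B8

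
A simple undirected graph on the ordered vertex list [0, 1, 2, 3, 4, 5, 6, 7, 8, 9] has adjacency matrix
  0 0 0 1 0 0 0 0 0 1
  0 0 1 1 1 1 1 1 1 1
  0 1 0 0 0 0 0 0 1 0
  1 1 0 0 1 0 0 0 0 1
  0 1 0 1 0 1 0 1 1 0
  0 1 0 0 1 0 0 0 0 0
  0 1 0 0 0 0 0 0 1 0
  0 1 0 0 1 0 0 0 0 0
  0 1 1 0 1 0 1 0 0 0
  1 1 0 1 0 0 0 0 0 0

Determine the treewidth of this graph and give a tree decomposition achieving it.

Treewidth 2.
One such decomposition:
Bags: B1 = {1, 3, 4}  B2 = {1, 4, 8}  B3 = {1, 4, 5}  B4 = {1, 6, 8}  B5 = {1, 4, 7}  B6 = {1, 3, 9}  B7 = {1, 2, 8}  B8 = {0, 3, 9}
Tree: B1–B2, B1–B3, B2–B4, B2–B5, B1–B6, B4–B7, B6–B8

Every bag has size at most 3, so the width is 3 − 1 = 2 and tw(G) ≤ 2. On the other hand G contains the 3-clique {0, 3, 9}. A clique must lie in a single bag of any decomposition, so no decomposition can have width below 2. The upper and lower bounds meet at 2, so that is the treewidth.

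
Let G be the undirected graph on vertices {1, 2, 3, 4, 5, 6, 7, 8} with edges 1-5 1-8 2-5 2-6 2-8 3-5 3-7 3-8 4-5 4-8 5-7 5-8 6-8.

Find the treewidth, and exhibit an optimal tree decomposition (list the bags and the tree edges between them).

Each bag holds 3 vertices, so the decomposition has width 2, which upper-bounds the treewidth. On the other hand G contains the 3-clique {1, 5, 8}. A clique must lie in a single bag of any decomposition, so no decomposition can have width below 2. Hence tw(G) = 2 exactly.

Treewidth 2.
Bags: B1 = {2, 6, 8}  B2 = {2, 5, 8}  B3 = {1, 5, 8}  B4 = {4, 5, 8}  B5 = {3, 5, 8}  B6 = {3, 5, 7}
Tree: B1–B2, B2–B3, B2–B4, B2–B5, B5–B6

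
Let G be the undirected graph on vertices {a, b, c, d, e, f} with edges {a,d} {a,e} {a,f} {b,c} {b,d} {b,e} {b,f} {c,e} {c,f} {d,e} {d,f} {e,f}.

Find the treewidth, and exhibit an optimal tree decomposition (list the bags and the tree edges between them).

Treewidth 3.
One such decomposition:
Bags: B1 = {a, d, e, f}  B2 = {b, d, e, f}  B3 = {b, c, e, f}
Tree: B1–B2, B2–B3

Each bag holds 4 vertices, so the decomposition has width 3, which upper-bounds the treewidth. Conversely, {a, d, e, f} is a clique of size 4, and the vertices of any clique must share a bag in every tree decomposition; so some bag has ≥ 4 vertices and tw(G) ≥ 3. Combining the bounds, tw(G) = 3.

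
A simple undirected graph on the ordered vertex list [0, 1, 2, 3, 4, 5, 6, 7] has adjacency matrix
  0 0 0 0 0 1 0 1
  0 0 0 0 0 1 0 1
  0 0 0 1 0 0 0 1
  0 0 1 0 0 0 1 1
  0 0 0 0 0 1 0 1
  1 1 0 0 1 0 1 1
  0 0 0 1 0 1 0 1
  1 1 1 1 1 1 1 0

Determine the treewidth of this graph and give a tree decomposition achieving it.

The largest bag has 3 vertices, giving width 2; this decomposition certifies tw(G) ≤ 2. Conversely, {2, 3, 7} is a clique of size 3, and the vertices of any clique must share a bag in every tree decomposition; so some bag has ≥ 3 vertices and tw(G) ≥ 2. Therefore the treewidth is 2.

Treewidth 2.
One such decomposition:
Bags: B1 = {4, 5, 7}  B2 = {1, 5, 7}  B3 = {5, 6, 7}  B4 = {3, 6, 7}  B5 = {0, 5, 7}  B6 = {2, 3, 7}
Tree: B1–B2, B1–B3, B3–B4, B1–B5, B4–B6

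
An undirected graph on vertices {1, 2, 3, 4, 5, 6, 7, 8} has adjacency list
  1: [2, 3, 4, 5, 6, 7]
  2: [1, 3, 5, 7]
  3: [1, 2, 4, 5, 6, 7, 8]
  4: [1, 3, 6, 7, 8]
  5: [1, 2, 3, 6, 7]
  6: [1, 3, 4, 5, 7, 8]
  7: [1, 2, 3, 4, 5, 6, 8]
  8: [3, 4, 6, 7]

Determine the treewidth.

4

A width-4 tree decomposition is:
Bags: B1 = {1, 3, 5, 6, 7}  B2 = {1, 3, 4, 6, 7}  B3 = {1, 2, 3, 5, 7}  B4 = {3, 4, 6, 7, 8}
Tree: B1–B2, B1–B3, B2–B4
The largest bag has 5 vertices, giving width 4; this decomposition certifies tw(G) ≤ 4. For the lower bound, the 5 vertices {3, 4, 6, 7, 8} are pairwise adjacent, and any tree decomposition puts a clique entirely inside one bag — forcing width ≥ 4. The upper and lower bounds meet at 4, so that is the treewidth.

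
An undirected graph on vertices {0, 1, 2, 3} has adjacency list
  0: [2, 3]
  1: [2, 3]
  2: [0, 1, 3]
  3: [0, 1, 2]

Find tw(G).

A width-2 tree decomposition is:
Bags: B1 = {1, 2, 3}  B2 = {0, 2, 3}
Tree: B1–B2
The largest bag has 3 vertices, giving width 2; this decomposition certifies tw(G) ≤ 2. Conversely, {0, 2, 3} is a clique of size 3, and the vertices of any clique must share a bag in every tree decomposition; so some bag has ≥ 3 vertices and tw(G) ≥ 2. Combining the bounds, tw(G) = 2.

2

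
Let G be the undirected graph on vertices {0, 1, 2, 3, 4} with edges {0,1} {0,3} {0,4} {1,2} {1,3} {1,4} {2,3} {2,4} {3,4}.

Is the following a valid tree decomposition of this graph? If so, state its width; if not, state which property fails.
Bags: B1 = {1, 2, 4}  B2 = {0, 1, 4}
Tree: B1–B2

A tree decomposition must satisfy three properties: every vertex lies in some bag; for every edge, both endpoints lie together in some bag; and for every vertex, the bags containing it form a connected subtree. Here vertex 3 appears in no bag, so the decomposition is invalid.

No — vertex 3 appears in no bag.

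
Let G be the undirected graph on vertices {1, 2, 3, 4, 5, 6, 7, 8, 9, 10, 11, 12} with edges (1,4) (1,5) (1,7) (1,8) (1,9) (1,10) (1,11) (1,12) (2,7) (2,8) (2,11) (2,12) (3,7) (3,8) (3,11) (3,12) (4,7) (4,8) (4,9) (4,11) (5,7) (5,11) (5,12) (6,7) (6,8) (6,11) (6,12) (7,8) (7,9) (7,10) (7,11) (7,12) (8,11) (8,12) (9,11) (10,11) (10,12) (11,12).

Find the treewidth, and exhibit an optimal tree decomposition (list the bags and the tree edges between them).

The largest bag has 5 vertices, giving width 4; this decomposition certifies tw(G) ≤ 4. On the other hand G contains the 5-clique {1, 4, 7, 9, 11}. A clique must lie in a single bag of any decomposition, so no decomposition can have width below 4. Hence tw(G) = 4 exactly.

Treewidth 4.
One such decomposition:
Bags: B1 = {1, 7, 8, 11, 12}  B2 = {3, 7, 8, 11, 12}  B3 = {1, 4, 7, 8, 11}  B4 = {2, 7, 8, 11, 12}  B5 = {1, 7, 10, 11, 12}  B6 = {1, 4, 7, 9, 11}  B7 = {1, 5, 7, 11, 12}  B8 = {6, 7, 8, 11, 12}
Tree: B1–B2, B1–B3, B1–B4, B1–B5, B3–B6, B1–B7, B2–B8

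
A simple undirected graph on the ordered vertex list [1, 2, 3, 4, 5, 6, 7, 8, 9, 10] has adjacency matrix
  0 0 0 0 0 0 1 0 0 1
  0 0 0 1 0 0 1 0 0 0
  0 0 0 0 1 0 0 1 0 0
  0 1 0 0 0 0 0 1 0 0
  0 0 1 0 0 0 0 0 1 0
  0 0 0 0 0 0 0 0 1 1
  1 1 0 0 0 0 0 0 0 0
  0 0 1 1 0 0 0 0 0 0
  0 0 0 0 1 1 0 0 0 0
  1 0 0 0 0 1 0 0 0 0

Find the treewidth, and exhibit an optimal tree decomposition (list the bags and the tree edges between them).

Treewidth 2.
Bags: B1 = {3, 5, 8}  B2 = {5, 8, 9}  B3 = {6, 8, 9}  B4 = {6, 8, 10}  B5 = {1, 8, 10}  B6 = {1, 7, 8}  B7 = {2, 7, 8}  B8 = {2, 4, 8}
Tree: B1–B2, B2–B3, B3–B4, B4–B5, B5–B6, B6–B7, B7–B8

The largest bag has 3 vertices, giving width 2; this decomposition certifies tw(G) ≤ 2. Since 8–3–5–9–6–10–1–7–2–4–8 is a cycle in G, G is not acyclic. Forests are exactly the graphs of treewidth ≤ 1, so tw(G) ≥ 2. The upper and lower bounds meet at 2, so that is the treewidth.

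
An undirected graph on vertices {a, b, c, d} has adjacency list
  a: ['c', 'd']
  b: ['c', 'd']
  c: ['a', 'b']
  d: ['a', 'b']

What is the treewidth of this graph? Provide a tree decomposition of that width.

Treewidth 2.
One such decomposition:
Bags: B1 = {a, c, d}  B2 = {b, c, d}
Tree: B1–B2

Every bag has size at most 3, so the width is 3 − 1 = 2 and tw(G) ≤ 2. For the lower bound, G contains the cycle d–a–c–b–d, so G is not a forest; only forests have treewidth ≤ 1, hence tw(G) ≥ 2. Combining the bounds, tw(G) = 2.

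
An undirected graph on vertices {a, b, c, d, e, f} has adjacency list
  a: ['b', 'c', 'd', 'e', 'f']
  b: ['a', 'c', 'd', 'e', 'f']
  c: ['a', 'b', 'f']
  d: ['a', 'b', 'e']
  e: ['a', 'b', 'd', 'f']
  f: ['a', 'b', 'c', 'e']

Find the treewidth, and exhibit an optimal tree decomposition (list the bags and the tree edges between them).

Treewidth 3.
One such decomposition:
Bags: B1 = {a, b, d, e}  B2 = {a, b, e, f}  B3 = {a, b, c, f}
Tree: B1–B2, B2–B3

Each bag holds 4 vertices, so the decomposition has width 3, which upper-bounds the treewidth. Conversely, {a, b, d, e} is a clique of size 4, and the vertices of any clique must share a bag in every tree decomposition; so some bag has ≥ 4 vertices and tw(G) ≥ 3. The upper and lower bounds meet at 3, so that is the treewidth.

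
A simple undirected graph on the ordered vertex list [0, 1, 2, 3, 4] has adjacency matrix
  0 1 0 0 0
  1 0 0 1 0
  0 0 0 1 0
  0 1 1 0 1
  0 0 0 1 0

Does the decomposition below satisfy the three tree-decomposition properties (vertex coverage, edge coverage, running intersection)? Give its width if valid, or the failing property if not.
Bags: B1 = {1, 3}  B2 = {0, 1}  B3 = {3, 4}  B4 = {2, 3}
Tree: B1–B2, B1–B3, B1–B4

Vertex coverage: the bags together contain {0, 1, 2, 3, 4}, the full vertex set. Edge coverage: each edge of G has both endpoints in at least one bag. Running intersection: for every vertex, the bags containing it form a connected subtree. All three properties hold, so this is a valid tree decomposition of width max|bag| − 1 = 1, and hence tw(G) ≤ 1.

Yes; width 1.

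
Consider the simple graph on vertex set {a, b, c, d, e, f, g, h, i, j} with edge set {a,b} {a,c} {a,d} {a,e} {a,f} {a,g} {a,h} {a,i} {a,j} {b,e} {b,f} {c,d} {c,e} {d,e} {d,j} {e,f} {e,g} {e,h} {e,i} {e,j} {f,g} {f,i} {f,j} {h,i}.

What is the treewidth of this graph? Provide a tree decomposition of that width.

Treewidth 3.
One optimal decomposition is:
Bags: B1 = {a, e, f, g}  B2 = {a, e, f, j}  B3 = {a, d, e, j}  B4 = {a, c, d, e}  B5 = {a, b, e, f}  B6 = {a, e, f, i}  B7 = {a, e, h, i}
Tree: B1–B2, B2–B3, B3–B4, B2–B5, B1–B6, B6–B7

Each bag holds 4 vertices, so the decomposition has width 3, which upper-bounds the treewidth. For the lower bound, the 4 vertices {a, d, e, j} are pairwise adjacent, and any tree decomposition puts a clique entirely inside one bag — forcing width ≥ 3. Therefore the treewidth is 3.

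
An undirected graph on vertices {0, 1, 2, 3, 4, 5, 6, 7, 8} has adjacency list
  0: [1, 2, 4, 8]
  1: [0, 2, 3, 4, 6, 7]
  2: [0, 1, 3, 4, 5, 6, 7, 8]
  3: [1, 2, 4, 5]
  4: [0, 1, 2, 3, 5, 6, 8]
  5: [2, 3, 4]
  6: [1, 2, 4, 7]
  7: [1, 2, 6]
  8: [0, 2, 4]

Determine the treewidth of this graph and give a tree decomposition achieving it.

Treewidth 3.
One such decomposition:
Bags: B1 = {1, 2, 3, 4}  B2 = {1, 2, 4, 6}  B3 = {0, 1, 2, 4}  B4 = {2, 3, 4, 5}  B5 = {1, 2, 6, 7}  B6 = {0, 2, 4, 8}
Tree: B1–B2, B1–B3, B1–B4, B2–B5, B3–B6

The largest bag has 4 vertices, giving width 3; this decomposition certifies tw(G) ≤ 3. Conversely, {0, 2, 4, 8} is a clique of size 4, and the vertices of any clique must share a bag in every tree decomposition; so some bag has ≥ 4 vertices and tw(G) ≥ 3. Hence tw(G) = 3 exactly.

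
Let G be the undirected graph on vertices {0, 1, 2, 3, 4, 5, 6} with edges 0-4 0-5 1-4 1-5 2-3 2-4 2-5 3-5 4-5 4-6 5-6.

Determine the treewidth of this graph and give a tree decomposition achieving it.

Treewidth 2.
One such decomposition:
Bags: B1 = {4, 5, 6}  B2 = {1, 4, 5}  B3 = {0, 4, 5}  B4 = {2, 4, 5}  B5 = {2, 3, 5}
Tree: B1–B2, B2–B3, B2–B4, B4–B5

Every bag has size at most 3, so the width is 3 − 1 = 2 and tw(G) ≤ 2. For the lower bound, the 3 vertices {2, 3, 5} are pairwise adjacent, and any tree decomposition puts a clique entirely inside one bag — forcing width ≥ 2. Combining the bounds, tw(G) = 2.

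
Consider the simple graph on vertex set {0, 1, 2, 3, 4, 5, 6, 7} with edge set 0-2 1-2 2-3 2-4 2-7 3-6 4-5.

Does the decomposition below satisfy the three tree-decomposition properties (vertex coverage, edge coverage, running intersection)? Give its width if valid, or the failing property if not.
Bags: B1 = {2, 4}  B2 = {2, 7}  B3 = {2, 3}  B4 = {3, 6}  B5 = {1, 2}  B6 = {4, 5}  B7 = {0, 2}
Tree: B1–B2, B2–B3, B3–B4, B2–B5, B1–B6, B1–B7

Yes; width 1.

Every vertex of G appears in some bag (union = {0, 1, 2, 3, 4, 5, 6, 7}); every edge is covered by a bag; and for each vertex v the set of bags containing v is connected in the bag tree. The decomposition is therefore valid. The largest bag has 2 vertices, so the width is 1.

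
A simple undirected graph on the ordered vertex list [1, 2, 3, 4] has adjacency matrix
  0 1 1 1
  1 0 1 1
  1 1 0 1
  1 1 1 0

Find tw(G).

3

A width-3 tree decomposition is:
Bags: B1 = {1, 2, 3, 4}
Tree: (single bag)
A single bag containing all 4 vertices is trivially a valid decomposition of width 3. Conversely, {1, 2, 3, 4} is a clique of size 4, and the vertices of any clique must share a bag in every tree decomposition; so some bag has ≥ 4 vertices and tw(G) ≥ 3. Therefore the treewidth is 3.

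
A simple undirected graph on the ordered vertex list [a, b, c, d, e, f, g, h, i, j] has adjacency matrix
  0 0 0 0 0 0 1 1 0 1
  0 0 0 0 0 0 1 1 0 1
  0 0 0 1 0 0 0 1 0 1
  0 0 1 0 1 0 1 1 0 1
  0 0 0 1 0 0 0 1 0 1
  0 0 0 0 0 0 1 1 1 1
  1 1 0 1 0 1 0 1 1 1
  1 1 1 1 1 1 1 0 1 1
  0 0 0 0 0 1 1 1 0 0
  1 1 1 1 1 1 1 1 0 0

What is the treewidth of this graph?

3

A width-3 tree decomposition is:
Bags: B1 = {d, g, h, j}  B2 = {c, d, h, j}  B3 = {f, g, h, j}  B4 = {f, g, h, i}  B5 = {a, g, h, j}  B6 = {b, g, h, j}  B7 = {d, e, h, j}
Tree: B1–B2, B1–B3, B3–B4, B1–B5, B1–B6, B1–B7
Every bag has size at most 4, so the width is 4 − 1 = 3 and tw(G) ≤ 3. On the other hand G contains the 4-clique {d, g, h, j}. A clique must lie in a single bag of any decomposition, so no decomposition can have width below 3. Therefore the treewidth is 3.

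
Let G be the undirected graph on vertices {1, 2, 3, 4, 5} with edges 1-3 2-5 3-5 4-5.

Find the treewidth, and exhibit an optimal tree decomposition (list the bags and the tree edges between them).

The largest bag has 2 vertices, giving width 1; this decomposition certifies tw(G) ≤ 1. G has an edge, so its treewidth is at least 1. The upper and lower bounds meet at 1, so that is the treewidth.

Treewidth 1.
One optimal decomposition is:
Bags: B1 = {3, 5}  B2 = {1, 3}  B3 = {2, 5}  B4 = {4, 5}
Tree: B1–B2, B1–B3, B1–B4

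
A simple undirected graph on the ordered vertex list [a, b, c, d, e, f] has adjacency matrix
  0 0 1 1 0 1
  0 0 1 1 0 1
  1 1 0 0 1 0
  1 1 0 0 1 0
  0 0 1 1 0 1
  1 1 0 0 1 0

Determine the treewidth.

A width-3 tree decomposition is:
Bags: B1 = {a, b, d, e}  B2 = {a, b, e, f}  B3 = {a, b, c, e}
Tree: B1–B2, B2–B3
Each bag holds 4 vertices, so the decomposition has width 3, which upper-bounds the treewidth. For the lower bound: the 4 vertex sets {b,d}, {e,f}, {a}, {c} are disjoint, each induces a connected subgraph, and every pair is joined by at least one edge of G. Contracting each set to a single vertex therefore yields K_{4} as a minor, and since treewidth is minor-monotone, tw(G) ≥ tw(K_{4}) = 3. Combining the bounds, tw(G) = 3.

3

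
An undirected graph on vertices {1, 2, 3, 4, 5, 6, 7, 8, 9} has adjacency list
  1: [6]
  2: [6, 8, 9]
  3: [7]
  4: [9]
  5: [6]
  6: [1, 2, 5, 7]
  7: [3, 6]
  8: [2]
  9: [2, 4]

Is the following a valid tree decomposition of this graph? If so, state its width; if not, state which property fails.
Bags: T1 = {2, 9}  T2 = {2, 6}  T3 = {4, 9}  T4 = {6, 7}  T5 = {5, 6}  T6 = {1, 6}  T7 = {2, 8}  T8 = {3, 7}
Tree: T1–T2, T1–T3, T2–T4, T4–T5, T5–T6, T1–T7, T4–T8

Every vertex of G appears in some bag (union = {1, 2, 3, 4, 5, 6, 7, 8, 9}); every edge is covered by a bag; and for each vertex v the set of bags containing v is connected in the bag tree. The decomposition is therefore valid. The largest bag has 2 vertices, so the width is 1.

Yes; width 1.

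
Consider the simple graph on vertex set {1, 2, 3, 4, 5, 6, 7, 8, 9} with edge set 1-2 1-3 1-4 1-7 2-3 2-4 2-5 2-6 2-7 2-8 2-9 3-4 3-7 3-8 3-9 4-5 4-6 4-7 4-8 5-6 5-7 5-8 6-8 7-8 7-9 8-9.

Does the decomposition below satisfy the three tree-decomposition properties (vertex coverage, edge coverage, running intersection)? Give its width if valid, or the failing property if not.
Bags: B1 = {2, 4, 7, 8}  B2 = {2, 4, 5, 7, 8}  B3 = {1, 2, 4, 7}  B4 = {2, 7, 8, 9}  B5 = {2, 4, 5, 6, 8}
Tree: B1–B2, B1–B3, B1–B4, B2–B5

A tree decomposition must satisfy three properties: every vertex lies in some bag; for every edge, both endpoints lie together in some bag; and for every vertex, the bags containing it form a connected subtree. Here vertex 3 appears in no bag, so the decomposition is invalid.

No — vertex 3 appears in no bag.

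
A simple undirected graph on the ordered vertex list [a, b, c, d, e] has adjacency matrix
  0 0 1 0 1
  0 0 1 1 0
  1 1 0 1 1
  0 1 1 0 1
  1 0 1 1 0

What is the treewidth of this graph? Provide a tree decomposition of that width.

Treewidth 2.
One such decomposition:
Bags: B1 = {a, c, e}  B2 = {c, d, e}  B3 = {b, c, d}
Tree: B1–B2, B2–B3

Each bag holds 3 vertices, so the decomposition has width 2, which upper-bounds the treewidth. On the other hand G contains the 3-clique {c, d, e}. A clique must lie in a single bag of any decomposition, so no decomposition can have width below 2. The upper and lower bounds meet at 2, so that is the treewidth.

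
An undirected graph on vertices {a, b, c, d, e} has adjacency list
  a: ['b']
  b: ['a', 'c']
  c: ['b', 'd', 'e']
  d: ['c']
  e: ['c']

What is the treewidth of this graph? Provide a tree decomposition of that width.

Treewidth 1.
Bags: B1 = {c, d}  B2 = {b, c}  B3 = {a, b}  B4 = {c, e}
Tree: B1–B2, B2–B3, B1–B4

Every bag has size at most 2, so the width is 2 − 1 = 1 and tw(G) ≤ 1. Since G has at least one edge (e.g. d–c), it is not an edgeless graph, so tw(G) ≥ 1. Hence tw(G) = 1 exactly.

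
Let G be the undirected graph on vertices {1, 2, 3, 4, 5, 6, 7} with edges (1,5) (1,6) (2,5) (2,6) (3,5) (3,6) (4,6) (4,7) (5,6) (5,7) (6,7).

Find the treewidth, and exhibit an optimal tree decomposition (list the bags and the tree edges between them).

Treewidth 2.
One optimal decomposition is:
Bags: B1 = {2, 5, 6}  B2 = {5, 6, 7}  B3 = {3, 5, 6}  B4 = {1, 5, 6}  B5 = {4, 6, 7}
Tree: B1–B2, B1–B3, B1–B4, B2–B5

Each bag holds 3 vertices, so the decomposition has width 2, which upper-bounds the treewidth. Conversely, {4, 6, 7} is a clique of size 3, and the vertices of any clique must share a bag in every tree decomposition; so some bag has ≥ 3 vertices and tw(G) ≥ 2. Hence tw(G) = 2 exactly.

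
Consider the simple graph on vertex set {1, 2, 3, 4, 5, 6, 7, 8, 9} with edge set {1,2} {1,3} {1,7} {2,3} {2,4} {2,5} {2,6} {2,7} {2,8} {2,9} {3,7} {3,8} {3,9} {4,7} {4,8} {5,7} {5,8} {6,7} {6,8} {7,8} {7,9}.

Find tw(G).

3

A width-3 tree decomposition is:
Bags: B1 = {2, 3, 7, 8}  B2 = {2, 3, 7, 9}  B3 = {2, 4, 7, 8}  B4 = {2, 6, 7, 8}  B5 = {1, 2, 3, 7}  B6 = {2, 5, 7, 8}
Tree: B1–B2, B1–B3, B3–B4, B2–B5, B4–B6
The largest bag has 4 vertices, giving width 3; this decomposition certifies tw(G) ≤ 3. On the other hand G contains the 4-clique {2, 3, 7, 8}. A clique must lie in a single bag of any decomposition, so no decomposition can have width below 3. Combining the bounds, tw(G) = 3.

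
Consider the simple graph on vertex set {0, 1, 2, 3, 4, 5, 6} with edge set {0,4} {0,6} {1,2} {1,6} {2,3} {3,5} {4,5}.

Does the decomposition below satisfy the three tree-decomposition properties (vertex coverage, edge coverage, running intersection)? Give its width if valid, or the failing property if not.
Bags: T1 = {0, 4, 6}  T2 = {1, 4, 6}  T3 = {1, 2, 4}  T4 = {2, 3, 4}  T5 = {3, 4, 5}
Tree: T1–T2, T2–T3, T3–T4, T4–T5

Vertex coverage: the bags together contain {0, 1, 2, 3, 4, 5, 6}, the full vertex set. Edge coverage: each edge of G has both endpoints in at least one bag. Running intersection: for every vertex, the bags containing it form a connected subtree. All three properties hold, so this is a valid tree decomposition of width max|bag| − 1 = 2, and hence tw(G) ≤ 2.

Yes; width 2.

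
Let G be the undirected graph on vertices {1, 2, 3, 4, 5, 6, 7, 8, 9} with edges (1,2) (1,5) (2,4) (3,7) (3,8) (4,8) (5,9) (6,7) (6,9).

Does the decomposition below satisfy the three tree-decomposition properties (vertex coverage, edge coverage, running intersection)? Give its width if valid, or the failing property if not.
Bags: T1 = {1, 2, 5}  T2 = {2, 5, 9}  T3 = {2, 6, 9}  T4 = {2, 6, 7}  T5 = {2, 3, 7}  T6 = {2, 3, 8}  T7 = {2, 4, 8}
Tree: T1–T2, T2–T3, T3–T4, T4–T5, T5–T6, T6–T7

Every vertex of G appears in some bag (union = {1, 2, 3, 4, 5, 6, 7, 8, 9}); every edge is covered by a bag; and for each vertex v the set of bags containing v is connected in the bag tree. The decomposition is therefore valid. The largest bag has 3 vertices, so the width is 2.

Yes; width 2.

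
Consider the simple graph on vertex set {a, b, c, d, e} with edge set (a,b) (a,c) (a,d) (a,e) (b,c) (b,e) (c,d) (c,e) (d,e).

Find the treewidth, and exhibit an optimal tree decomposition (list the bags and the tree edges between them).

Treewidth 3.
Bags: B1 = {a, c, d, e}  B2 = {a, b, c, e}
Tree: B1–B2

Every bag has size at most 4, so the width is 4 − 1 = 3 and tw(G) ≤ 3. On the other hand G contains the 4-clique {a, c, d, e}. A clique must lie in a single bag of any decomposition, so no decomposition can have width below 3. Therefore the treewidth is 3.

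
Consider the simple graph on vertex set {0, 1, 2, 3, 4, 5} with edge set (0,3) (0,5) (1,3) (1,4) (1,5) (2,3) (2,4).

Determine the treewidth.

2

A width-2 tree decomposition is:
Bags: B1 = {0, 1, 5}  B2 = {0, 1, 3}  B3 = {1, 3, 4}  B4 = {2, 3, 4}
Tree: B1–B2, B2–B3, B3–B4
Every bag has size at most 3, so the width is 3 − 1 = 2 and tw(G) ≤ 2. For the lower bound, G contains the cycle 5–0–3–1–5, so G is not a forest; only forests have treewidth ≤ 1, hence tw(G) ≥ 2. Therefore the treewidth is 2.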